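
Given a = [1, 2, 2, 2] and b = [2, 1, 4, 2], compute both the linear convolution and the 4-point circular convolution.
Linear: y_lin[0] = 1×2 = 2; y_lin[1] = 1×1 + 2×2 = 5; y_lin[2] = 1×4 + 2×1 + 2×2 = 10; y_lin[3] = 1×2 + 2×4 + 2×1 + 2×2 = 16; y_lin[4] = 2×2 + 2×4 + 2×1 = 14; y_lin[5] = 2×2 + 2×4 = 12; y_lin[6] = 2×2 = 4 → [2, 5, 10, 16, 14, 12, 4]. Circular (length 4): y[0] = 1×2 + 2×2 + 2×4 + 2×1 = 16; y[1] = 1×1 + 2×2 + 2×2 + 2×4 = 17; y[2] = 1×4 + 2×1 + 2×2 + 2×2 = 14; y[3] = 1×2 + 2×4 + 2×1 + 2×2 = 16 → [16, 17, 14, 16]

Linear: [2, 5, 10, 16, 14, 12, 4], Circular: [16, 17, 14, 16]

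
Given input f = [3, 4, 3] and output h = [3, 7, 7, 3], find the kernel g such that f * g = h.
Output length 4 = len(f) + len(g) - 1 ⇒ len(g) = 2. Solve g forward using g[k] = (h[k] - Σ_{i≥1} f[i]·g[k-i]) / f[0]: g[0] = h[0] / f[0] = 3 / 3 = 1; g[1] = (h[1] - 4×1) / f[0] = (7 - 4×1) / 3 = 1. So g = [1, 1]. Forward-check [3, 4, 3] * [1, 1]: h[0] = 3×1 = 3; h[1] = 3×1 + 4×1 = 7; h[2] = 4×1 + 3×1 = 7; h[3] = 3×1 = 3 → [3, 7, 7, 3] ✓

[1, 1]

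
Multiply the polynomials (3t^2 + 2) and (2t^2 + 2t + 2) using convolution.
Ascending coefficients: a = [2, 0, 3], b = [2, 2, 2]. c[0] = 2×2 = 4; c[1] = 2×2 + 0×2 = 4; c[2] = 2×2 + 0×2 + 3×2 = 10; c[3] = 0×2 + 3×2 = 6; c[4] = 3×2 = 6. Result coefficients: [4, 4, 10, 6, 6] → 6t^4 + 6t^3 + 10t^2 + 4t + 4

6t^4 + 6t^3 + 10t^2 + 4t + 4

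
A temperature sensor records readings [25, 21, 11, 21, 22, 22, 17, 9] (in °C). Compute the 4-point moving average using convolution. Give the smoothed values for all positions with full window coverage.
4-point moving average kernel = [1, 1, 1, 1]. Apply in 'valid' mode (full window coverage): avg[0] = (25 + 21 + 11 + 21) / 4 = 19.5; avg[1] = (21 + 11 + 21 + 22) / 4 = 18.75; avg[2] = (11 + 21 + 22 + 22) / 4 = 19.0; avg[3] = (21 + 22 + 22 + 17) / 4 = 20.5; avg[4] = (22 + 22 + 17 + 9) / 4 = 17.5. Smoothed values: [19.5, 18.75, 19.0, 20.5, 17.5]

[19.5, 18.75, 19.0, 20.5, 17.5]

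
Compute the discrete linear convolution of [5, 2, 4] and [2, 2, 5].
y[0] = 5×2 = 10; y[1] = 5×2 + 2×2 = 14; y[2] = 5×5 + 2×2 + 4×2 = 37; y[3] = 2×5 + 4×2 = 18; y[4] = 4×5 = 20

[10, 14, 37, 18, 20]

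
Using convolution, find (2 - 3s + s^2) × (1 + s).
Ascending coefficients: a = [2, -3, 1], b = [1, 1]. c[0] = 2×1 = 2; c[1] = 2×1 + -3×1 = -1; c[2] = -3×1 + 1×1 = -2; c[3] = 1×1 = 1. Result coefficients: [2, -1, -2, 1] → 2 - s - 2s^2 + s^3

2 - s - 2s^2 + s^3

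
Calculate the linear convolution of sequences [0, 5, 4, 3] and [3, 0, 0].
y[0] = 0×3 = 0; y[1] = 0×0 + 5×3 = 15; y[2] = 0×0 + 5×0 + 4×3 = 12; y[3] = 5×0 + 4×0 + 3×3 = 9; y[4] = 4×0 + 3×0 = 0; y[5] = 3×0 = 0

[0, 15, 12, 9, 0, 0]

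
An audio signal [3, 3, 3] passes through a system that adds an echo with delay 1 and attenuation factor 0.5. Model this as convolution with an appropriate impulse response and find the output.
Direct-path + delayed-attenuated-path model → impulse response h = [1, 0.5] (1 at lag 0, 0.5 at lag 1). Output y[n] = x[n] + 0.5·x[n - 1] (with x[n] = 0 outside 0..2): y[0] = 3 + 0.5×0 = 3; y[1] = 3 + 0.5×3 = 4.5; y[2] = 3 + 0.5×3 = 4.5; y[3] = 0 + 0.5×3 = 1.5. So y = [3, 4.5, 4.5, 1.5]

[3, 4.5, 4.5, 1.5]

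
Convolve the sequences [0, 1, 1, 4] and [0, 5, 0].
y[0] = 0×0 = 0; y[1] = 0×5 + 1×0 = 0; y[2] = 0×0 + 1×5 + 1×0 = 5; y[3] = 1×0 + 1×5 + 4×0 = 5; y[4] = 1×0 + 4×5 = 20; y[5] = 4×0 = 0

[0, 0, 5, 5, 20, 0]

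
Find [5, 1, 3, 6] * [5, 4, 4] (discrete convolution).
y[0] = 5×5 = 25; y[1] = 5×4 + 1×5 = 25; y[2] = 5×4 + 1×4 + 3×5 = 39; y[3] = 1×4 + 3×4 + 6×5 = 46; y[4] = 3×4 + 6×4 = 36; y[5] = 6×4 = 24

[25, 25, 39, 46, 36, 24]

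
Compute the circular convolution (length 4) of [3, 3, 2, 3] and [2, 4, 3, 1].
Use y[k] = Σ_j s[j]·t[(k-j) mod 4]. y[0] = 3×2 + 3×1 + 2×3 + 3×4 = 27; y[1] = 3×4 + 3×2 + 2×1 + 3×3 = 29; y[2] = 3×3 + 3×4 + 2×2 + 3×1 = 28; y[3] = 3×1 + 3×3 + 2×4 + 3×2 = 26. Result: [27, 29, 28, 26]

[27, 29, 28, 26]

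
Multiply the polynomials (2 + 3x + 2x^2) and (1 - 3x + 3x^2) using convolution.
Ascending coefficients: a = [2, 3, 2], b = [1, -3, 3]. c[0] = 2×1 = 2; c[1] = 2×-3 + 3×1 = -3; c[2] = 2×3 + 3×-3 + 2×1 = -1; c[3] = 3×3 + 2×-3 = 3; c[4] = 2×3 = 6. Result coefficients: [2, -3, -1, 3, 6] → 2 - 3x - x^2 + 3x^3 + 6x^4

2 - 3x - x^2 + 3x^3 + 6x^4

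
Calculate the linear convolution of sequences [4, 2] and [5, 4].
y[0] = 4×5 = 20; y[1] = 4×4 + 2×5 = 26; y[2] = 2×4 = 8

[20, 26, 8]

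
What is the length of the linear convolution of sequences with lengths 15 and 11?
Linear/full convolution length: m + n - 1 = 15 + 11 - 1 = 25

25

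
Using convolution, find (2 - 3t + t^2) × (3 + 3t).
Ascending coefficients: a = [2, -3, 1], b = [3, 3]. c[0] = 2×3 = 6; c[1] = 2×3 + -3×3 = -3; c[2] = -3×3 + 1×3 = -6; c[3] = 1×3 = 3. Result coefficients: [6, -3, -6, 3] → 6 - 3t - 6t^2 + 3t^3

6 - 3t - 6t^2 + 3t^3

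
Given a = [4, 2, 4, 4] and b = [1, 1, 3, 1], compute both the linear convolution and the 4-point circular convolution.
Linear: y_lin[0] = 4×1 = 4; y_lin[1] = 4×1 + 2×1 = 6; y_lin[2] = 4×3 + 2×1 + 4×1 = 18; y_lin[3] = 4×1 + 2×3 + 4×1 + 4×1 = 18; y_lin[4] = 2×1 + 4×3 + 4×1 = 18; y_lin[5] = 4×1 + 4×3 = 16; y_lin[6] = 4×1 = 4 → [4, 6, 18, 18, 18, 16, 4]. Circular (length 4): y[0] = 4×1 + 2×1 + 4×3 + 4×1 = 22; y[1] = 4×1 + 2×1 + 4×1 + 4×3 = 22; y[2] = 4×3 + 2×1 + 4×1 + 4×1 = 22; y[3] = 4×1 + 2×3 + 4×1 + 4×1 = 18 → [22, 22, 22, 18]

Linear: [4, 6, 18, 18, 18, 16, 4], Circular: [22, 22, 22, 18]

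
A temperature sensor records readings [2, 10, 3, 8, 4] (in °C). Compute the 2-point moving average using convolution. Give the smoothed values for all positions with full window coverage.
2-point moving average kernel = [1, 1]. Apply in 'valid' mode (full window coverage): avg[0] = (2 + 10) / 2 = 6.0; avg[1] = (10 + 3) / 2 = 6.5; avg[2] = (3 + 8) / 2 = 5.5; avg[3] = (8 + 4) / 2 = 6.0. Smoothed values: [6.0, 6.5, 5.5, 6.0]

[6.0, 6.5, 5.5, 6.0]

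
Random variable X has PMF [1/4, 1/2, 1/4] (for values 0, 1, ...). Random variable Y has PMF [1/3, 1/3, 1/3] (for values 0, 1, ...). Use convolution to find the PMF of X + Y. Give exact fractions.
P(X+Y=k) = Σ_i P(X=i)·P(Y=k-i) — a convolution of [1/4, 1/2, 1/4] and [1/3, 1/3, 1/3]. P(X+Y=0) = (1/4)×(1/3) = 1/12; P(X+Y=1) = (1/4)×(1/3) + (1/2)×(1/3) = 1/12 + 1/6 = 1/4; P(X+Y=2) = (1/4)×(1/3) + (1/2)×(1/3) + (1/4)×(1/3) = 1/12 + 1/6 + 1/12 = 1/3; P(X+Y=3) = (1/2)×(1/3) + (1/4)×(1/3) = 1/6 + 1/12 = 1/4; P(X+Y=4) = (1/4)×(1/3) = 1/12. PMF: [1/12, 1/4, 1/3, 1/4, 1/12] (sums to 1 ✓)

[1/12, 1/4, 1/3, 1/4, 1/12]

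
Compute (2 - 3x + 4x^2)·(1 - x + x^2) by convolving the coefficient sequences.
Ascending coefficients: a = [2, -3, 4], b = [1, -1, 1]. c[0] = 2×1 = 2; c[1] = 2×-1 + -3×1 = -5; c[2] = 2×1 + -3×-1 + 4×1 = 9; c[3] = -3×1 + 4×-1 = -7; c[4] = 4×1 = 4. Result coefficients: [2, -5, 9, -7, 4] → 2 - 5x + 9x^2 - 7x^3 + 4x^4

2 - 5x + 9x^2 - 7x^3 + 4x^4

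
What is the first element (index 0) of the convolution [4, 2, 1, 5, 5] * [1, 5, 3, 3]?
Use y[k] = Σ_i a[i]·b[k-i] at k=0. y[0] = 4×1 = 4

4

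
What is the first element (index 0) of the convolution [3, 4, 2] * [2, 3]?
Use y[k] = Σ_i a[i]·b[k-i] at k=0. y[0] = 3×2 = 6

6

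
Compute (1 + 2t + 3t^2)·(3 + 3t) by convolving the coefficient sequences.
Ascending coefficients: a = [1, 2, 3], b = [3, 3]. c[0] = 1×3 = 3; c[1] = 1×3 + 2×3 = 9; c[2] = 2×3 + 3×3 = 15; c[3] = 3×3 = 9. Result coefficients: [3, 9, 15, 9] → 3 + 9t + 15t^2 + 9t^3

3 + 9t + 15t^2 + 9t^3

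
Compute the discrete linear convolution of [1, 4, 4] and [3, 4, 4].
y[0] = 1×3 = 3; y[1] = 1×4 + 4×3 = 16; y[2] = 1×4 + 4×4 + 4×3 = 32; y[3] = 4×4 + 4×4 = 32; y[4] = 4×4 = 16

[3, 16, 32, 32, 16]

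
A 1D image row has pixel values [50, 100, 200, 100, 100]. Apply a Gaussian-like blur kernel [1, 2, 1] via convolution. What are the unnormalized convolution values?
Convolve image row [50, 100, 200, 100, 100] with kernel [1, 2, 1]: y[0] = 50×1 = 50; y[1] = 50×2 + 100×1 = 200; y[2] = 50×1 + 100×2 + 200×1 = 450; y[3] = 100×1 + 200×2 + 100×1 = 600; y[4] = 200×1 + 100×2 + 100×1 = 500; y[5] = 100×1 + 100×2 = 300; y[6] = 100×1 = 100 → [50, 200, 450, 600, 500, 300, 100]. Normalization factor = sum(kernel) = 4.

[50, 200, 450, 600, 500, 300, 100]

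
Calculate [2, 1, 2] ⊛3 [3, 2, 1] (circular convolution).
Use y[k] = Σ_j f[j]·g[(k-j) mod 3]. y[0] = 2×3 + 1×1 + 2×2 = 11; y[1] = 2×2 + 1×3 + 2×1 = 9; y[2] = 2×1 + 1×2 + 2×3 = 10. Result: [11, 9, 10]

[11, 9, 10]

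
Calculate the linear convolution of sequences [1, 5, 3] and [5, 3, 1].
y[0] = 1×5 = 5; y[1] = 1×3 + 5×5 = 28; y[2] = 1×1 + 5×3 + 3×5 = 31; y[3] = 5×1 + 3×3 = 14; y[4] = 3×1 = 3

[5, 28, 31, 14, 3]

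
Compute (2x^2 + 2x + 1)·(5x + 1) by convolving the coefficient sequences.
Ascending coefficients: a = [1, 2, 2], b = [1, 5]. c[0] = 1×1 = 1; c[1] = 1×5 + 2×1 = 7; c[2] = 2×5 + 2×1 = 12; c[3] = 2×5 = 10. Result coefficients: [1, 7, 12, 10] → 10x^3 + 12x^2 + 7x + 1

10x^3 + 12x^2 + 7x + 1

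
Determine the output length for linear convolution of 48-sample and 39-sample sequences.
Linear/full convolution length: m + n - 1 = 48 + 39 - 1 = 86

86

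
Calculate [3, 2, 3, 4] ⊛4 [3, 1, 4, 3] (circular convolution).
Use y[k] = Σ_j x[j]·h[(k-j) mod 4]. y[0] = 3×3 + 2×3 + 3×4 + 4×1 = 31; y[1] = 3×1 + 2×3 + 3×3 + 4×4 = 34; y[2] = 3×4 + 2×1 + 3×3 + 4×3 = 35; y[3] = 3×3 + 2×4 + 3×1 + 4×3 = 32. Result: [31, 34, 35, 32]

[31, 34, 35, 32]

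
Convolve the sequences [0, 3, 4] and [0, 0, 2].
y[0] = 0×0 = 0; y[1] = 0×0 + 3×0 = 0; y[2] = 0×2 + 3×0 + 4×0 = 0; y[3] = 3×2 + 4×0 = 6; y[4] = 4×2 = 8

[0, 0, 0, 6, 8]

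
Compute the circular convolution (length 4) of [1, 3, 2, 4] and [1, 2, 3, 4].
Use y[k] = Σ_j x[j]·h[(k-j) mod 4]. y[0] = 1×1 + 3×4 + 2×3 + 4×2 = 27; y[1] = 1×2 + 3×1 + 2×4 + 4×3 = 25; y[2] = 1×3 + 3×2 + 2×1 + 4×4 = 27; y[3] = 1×4 + 3×3 + 2×2 + 4×1 = 21. Result: [27, 25, 27, 21]

[27, 25, 27, 21]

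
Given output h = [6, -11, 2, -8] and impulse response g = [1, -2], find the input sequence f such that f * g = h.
Deconvolve h=[6, -11, 2, -8] by g=[1, -2]. Since g[0]=1, solve forward: f[0] = h[0] / 1 = 6; f[1] = (h[1] - 6×-2) / 1 = 1; f[2] = (h[2] - 1×-2) / 1 = 4. So f = [6, 1, 4]. Check by forward convolution: h[0] = 6×1 = 6; h[1] = 6×-2 + 1×1 = -11; h[2] = 1×-2 + 4×1 = 2; h[3] = 4×-2 = -8

[6, 1, 4]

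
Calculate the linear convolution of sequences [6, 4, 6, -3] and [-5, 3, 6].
y[0] = 6×-5 = -30; y[1] = 6×3 + 4×-5 = -2; y[2] = 6×6 + 4×3 + 6×-5 = 18; y[3] = 4×6 + 6×3 + -3×-5 = 57; y[4] = 6×6 + -3×3 = 27; y[5] = -3×6 = -18

[-30, -2, 18, 57, 27, -18]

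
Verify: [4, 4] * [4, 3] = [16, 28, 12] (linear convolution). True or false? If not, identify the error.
Recompute linear convolution of [4, 4] and [4, 3]: y[0] = 4×4 = 16; y[1] = 4×3 + 4×4 = 28; y[2] = 4×3 = 12 → [16, 28, 12]. Given [16, 28, 12] matches, so answer: Yes

Yes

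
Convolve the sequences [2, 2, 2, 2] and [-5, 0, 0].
y[0] = 2×-5 = -10; y[1] = 2×0 + 2×-5 = -10; y[2] = 2×0 + 2×0 + 2×-5 = -10; y[3] = 2×0 + 2×0 + 2×-5 = -10; y[4] = 2×0 + 2×0 = 0; y[5] = 2×0 = 0

[-10, -10, -10, -10, 0, 0]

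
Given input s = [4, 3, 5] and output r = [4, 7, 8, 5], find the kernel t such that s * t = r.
Output length 4 = len(s) + len(t) - 1 ⇒ len(t) = 2. Solve t forward using t[k] = (r[k] - Σ_{i≥1} s[i]·t[k-i]) / s[0]: t[0] = r[0] / s[0] = 4 / 4 = 1; t[1] = (r[1] - 3×1) / s[0] = (7 - 3×1) / 4 = 1. So t = [1, 1]. Forward-check [4, 3, 5] * [1, 1]: r[0] = 4×1 = 4; r[1] = 4×1 + 3×1 = 7; r[2] = 3×1 + 5×1 = 8; r[3] = 5×1 = 5 → [4, 7, 8, 5] ✓

[1, 1]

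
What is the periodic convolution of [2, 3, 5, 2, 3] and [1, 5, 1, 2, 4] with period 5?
Use y[k] = Σ_j x[j]·h[(k-j) mod 5]. y[0] = 2×1 + 3×4 + 5×2 + 2×1 + 3×5 = 41; y[1] = 2×5 + 3×1 + 5×4 + 2×2 + 3×1 = 40; y[2] = 2×1 + 3×5 + 5×1 + 2×4 + 3×2 = 36; y[3] = 2×2 + 3×1 + 5×5 + 2×1 + 3×4 = 46; y[4] = 2×4 + 3×2 + 5×1 + 2×5 + 3×1 = 32. Result: [41, 40, 36, 46, 32]

[41, 40, 36, 46, 32]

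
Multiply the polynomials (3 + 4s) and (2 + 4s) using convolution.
Ascending coefficients: a = [3, 4], b = [2, 4]. c[0] = 3×2 = 6; c[1] = 3×4 + 4×2 = 20; c[2] = 4×4 = 16. Result coefficients: [6, 20, 16] → 6 + 20s + 16s^2

6 + 20s + 16s^2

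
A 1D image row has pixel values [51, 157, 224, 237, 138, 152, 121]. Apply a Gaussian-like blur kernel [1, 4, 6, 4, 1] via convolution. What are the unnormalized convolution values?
Convolve image row [51, 157, 224, 237, 138, 152, 121] with kernel [1, 4, 6, 4, 1]: y[0] = 51×1 = 51; y[1] = 51×4 + 157×1 = 361; y[2] = 51×6 + 157×4 + 224×1 = 1158; y[3] = 51×4 + 157×6 + 224×4 + 237×1 = 2279; y[4] = 51×1 + 157×4 + 224×6 + 237×4 + 138×1 = 3109; y[5] = 157×1 + 224×4 + 237×6 + 138×4 + 152×1 = 3179; y[6] = 224×1 + 237×4 + 138×6 + 152×4 + 121×1 = 2729; y[7] = 237×1 + 138×4 + 152×6 + 121×4 = 2185; y[8] = 138×1 + 152×4 + 121×6 = 1472; y[9] = 152×1 + 121×4 = 636; y[10] = 121×1 = 121 → [51, 361, 1158, 2279, 3109, 3179, 2729, 2185, 1472, 636, 121]. Normalization factor = sum(kernel) = 16.

[51, 361, 1158, 2279, 3109, 3179, 2729, 2185, 1472, 636, 121]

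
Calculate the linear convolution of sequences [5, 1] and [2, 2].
y[0] = 5×2 = 10; y[1] = 5×2 + 1×2 = 12; y[2] = 1×2 = 2

[10, 12, 2]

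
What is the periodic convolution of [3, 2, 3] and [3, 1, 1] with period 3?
Use y[k] = Σ_j a[j]·b[(k-j) mod 3]. y[0] = 3×3 + 2×1 + 3×1 = 14; y[1] = 3×1 + 2×3 + 3×1 = 12; y[2] = 3×1 + 2×1 + 3×3 = 14. Result: [14, 12, 14]

[14, 12, 14]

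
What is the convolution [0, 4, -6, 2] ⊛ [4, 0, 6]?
y[0] = 0×4 = 0; y[1] = 0×0 + 4×4 = 16; y[2] = 0×6 + 4×0 + -6×4 = -24; y[3] = 4×6 + -6×0 + 2×4 = 32; y[4] = -6×6 + 2×0 = -36; y[5] = 2×6 = 12

[0, 16, -24, 32, -36, 12]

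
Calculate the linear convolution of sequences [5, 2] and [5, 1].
y[0] = 5×5 = 25; y[1] = 5×1 + 2×5 = 15; y[2] = 2×1 = 2

[25, 15, 2]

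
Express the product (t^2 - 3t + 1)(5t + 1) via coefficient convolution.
Ascending coefficients: a = [1, -3, 1], b = [1, 5]. c[0] = 1×1 = 1; c[1] = 1×5 + -3×1 = 2; c[2] = -3×5 + 1×1 = -14; c[3] = 1×5 = 5. Result coefficients: [1, 2, -14, 5] → 5t^3 - 14t^2 + 2t + 1

5t^3 - 14t^2 + 2t + 1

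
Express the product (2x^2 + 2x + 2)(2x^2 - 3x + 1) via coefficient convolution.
Ascending coefficients: a = [2, 2, 2], b = [1, -3, 2]. c[0] = 2×1 = 2; c[1] = 2×-3 + 2×1 = -4; c[2] = 2×2 + 2×-3 + 2×1 = 0; c[3] = 2×2 + 2×-3 = -2; c[4] = 2×2 = 4. Result coefficients: [2, -4, 0, -2, 4] → 4x^4 - 2x^3 - 4x + 2

4x^4 - 2x^3 - 4x + 2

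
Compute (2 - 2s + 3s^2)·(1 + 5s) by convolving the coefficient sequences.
Ascending coefficients: a = [2, -2, 3], b = [1, 5]. c[0] = 2×1 = 2; c[1] = 2×5 + -2×1 = 8; c[2] = -2×5 + 3×1 = -7; c[3] = 3×5 = 15. Result coefficients: [2, 8, -7, 15] → 2 + 8s - 7s^2 + 15s^3

2 + 8s - 7s^2 + 15s^3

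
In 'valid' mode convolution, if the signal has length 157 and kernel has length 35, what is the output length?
'Valid' mode counts only positions where the kernel fully overlaps the signal: m - n + 1 = 157 - 35 + 1 = 123

123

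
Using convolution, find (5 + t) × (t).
Ascending coefficients: a = [5, 1], b = [0, 1]. c[0] = 5×0 = 0; c[1] = 5×1 + 1×0 = 5; c[2] = 1×1 = 1. Result coefficients: [0, 5, 1] → 5t + t^2

5t + t^2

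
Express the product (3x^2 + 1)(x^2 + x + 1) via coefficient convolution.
Ascending coefficients: a = [1, 0, 3], b = [1, 1, 1]. c[0] = 1×1 = 1; c[1] = 1×1 + 0×1 = 1; c[2] = 1×1 + 0×1 + 3×1 = 4; c[3] = 0×1 + 3×1 = 3; c[4] = 3×1 = 3. Result coefficients: [1, 1, 4, 3, 3] → 3x^4 + 3x^3 + 4x^2 + x + 1

3x^4 + 3x^3 + 4x^2 + x + 1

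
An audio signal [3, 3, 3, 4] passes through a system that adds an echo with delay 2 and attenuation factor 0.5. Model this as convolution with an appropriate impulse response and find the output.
Direct-path + delayed-attenuated-path model → impulse response h = [1, 0, 0.5] (1 at lag 0, 0.5 at lag 2). Output y[n] = x[n] + 0.5·x[n - 2] (with x[n] = 0 outside 0..3): y[0] = 3 + 0.5×0 = 3; y[1] = 3 + 0.5×0 = 3; y[2] = 3 + 0.5×3 = 4.5; y[3] = 4 + 0.5×3 = 5.5; y[4] = 0 + 0.5×3 = 1.5; y[5] = 0 + 0.5×4 = 2.0. So y = [3, 3, 4.5, 5.5, 1.5, 2.0]

[3, 3, 4.5, 5.5, 1.5, 2.0]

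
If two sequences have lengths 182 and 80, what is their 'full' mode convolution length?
Linear/full convolution length: m + n - 1 = 182 + 80 - 1 = 261

261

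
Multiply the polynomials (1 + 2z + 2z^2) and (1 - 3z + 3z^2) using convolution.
Ascending coefficients: a = [1, 2, 2], b = [1, -3, 3]. c[0] = 1×1 = 1; c[1] = 1×-3 + 2×1 = -1; c[2] = 1×3 + 2×-3 + 2×1 = -1; c[3] = 2×3 + 2×-3 = 0; c[4] = 2×3 = 6. Result coefficients: [1, -1, -1, 0, 6] → 1 - z - z^2 + 6z^4

1 - z - z^2 + 6z^4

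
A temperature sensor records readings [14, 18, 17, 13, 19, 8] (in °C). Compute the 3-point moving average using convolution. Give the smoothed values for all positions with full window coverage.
3-point moving average kernel = [1, 1, 1]. Apply in 'valid' mode (full window coverage): avg[0] = (14 + 18 + 17) / 3 = 16.33; avg[1] = (18 + 17 + 13) / 3 = 16.0; avg[2] = (17 + 13 + 19) / 3 = 16.33; avg[3] = (13 + 19 + 8) / 3 = 13.33. Smoothed values: [16.33, 16.0, 16.33, 13.33]

[16.33, 16.0, 16.33, 13.33]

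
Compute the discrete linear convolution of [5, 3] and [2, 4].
y[0] = 5×2 = 10; y[1] = 5×4 + 3×2 = 26; y[2] = 3×4 = 12

[10, 26, 12]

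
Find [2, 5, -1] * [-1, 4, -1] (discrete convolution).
y[0] = 2×-1 = -2; y[1] = 2×4 + 5×-1 = 3; y[2] = 2×-1 + 5×4 + -1×-1 = 19; y[3] = 5×-1 + -1×4 = -9; y[4] = -1×-1 = 1

[-2, 3, 19, -9, 1]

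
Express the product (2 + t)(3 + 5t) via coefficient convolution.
Ascending coefficients: a = [2, 1], b = [3, 5]. c[0] = 2×3 = 6; c[1] = 2×5 + 1×3 = 13; c[2] = 1×5 = 5. Result coefficients: [6, 13, 5] → 6 + 13t + 5t^2

6 + 13t + 5t^2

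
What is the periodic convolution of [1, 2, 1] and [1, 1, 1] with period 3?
Use y[k] = Σ_j u[j]·v[(k-j) mod 3]. y[0] = 1×1 + 2×1 + 1×1 = 4; y[1] = 1×1 + 2×1 + 1×1 = 4; y[2] = 1×1 + 2×1 + 1×1 = 4. Result: [4, 4, 4]

[4, 4, 4]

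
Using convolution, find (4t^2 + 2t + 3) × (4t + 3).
Ascending coefficients: a = [3, 2, 4], b = [3, 4]. c[0] = 3×3 = 9; c[1] = 3×4 + 2×3 = 18; c[2] = 2×4 + 4×3 = 20; c[3] = 4×4 = 16. Result coefficients: [9, 18, 20, 16] → 16t^3 + 20t^2 + 18t + 9

16t^3 + 20t^2 + 18t + 9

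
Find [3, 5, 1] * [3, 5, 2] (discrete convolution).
y[0] = 3×3 = 9; y[1] = 3×5 + 5×3 = 30; y[2] = 3×2 + 5×5 + 1×3 = 34; y[3] = 5×2 + 1×5 = 15; y[4] = 1×2 = 2

[9, 30, 34, 15, 2]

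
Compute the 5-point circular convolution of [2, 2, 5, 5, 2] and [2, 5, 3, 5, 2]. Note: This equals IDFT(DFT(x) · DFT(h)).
Either evaluate y[k] = Σ_j x[j]·h[(k-j) mod 5] directly, or use IDFT(DFT(x) · DFT(h)). y[0] = 2×2 + 2×2 + 5×5 + 5×3 + 2×5 = 58; y[1] = 2×5 + 2×2 + 5×2 + 5×5 + 2×3 = 55; y[2] = 2×3 + 2×5 + 5×2 + 5×2 + 2×5 = 46; y[3] = 2×5 + 2×3 + 5×5 + 5×2 + 2×2 = 55; y[4] = 2×2 + 2×5 + 5×3 + 5×5 + 2×2 = 58. Result: [58, 55, 46, 55, 58]

[58, 55, 46, 55, 58]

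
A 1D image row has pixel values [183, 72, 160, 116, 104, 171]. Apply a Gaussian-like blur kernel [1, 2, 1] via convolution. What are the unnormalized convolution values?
Convolve image row [183, 72, 160, 116, 104, 171] with kernel [1, 2, 1]: y[0] = 183×1 = 183; y[1] = 183×2 + 72×1 = 438; y[2] = 183×1 + 72×2 + 160×1 = 487; y[3] = 72×1 + 160×2 + 116×1 = 508; y[4] = 160×1 + 116×2 + 104×1 = 496; y[5] = 116×1 + 104×2 + 171×1 = 495; y[6] = 104×1 + 171×2 = 446; y[7] = 171×1 = 171 → [183, 438, 487, 508, 496, 495, 446, 171]. Normalization factor = sum(kernel) = 4.

[183, 438, 487, 508, 496, 495, 446, 171]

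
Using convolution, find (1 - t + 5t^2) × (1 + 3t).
Ascending coefficients: a = [1, -1, 5], b = [1, 3]. c[0] = 1×1 = 1; c[1] = 1×3 + -1×1 = 2; c[2] = -1×3 + 5×1 = 2; c[3] = 5×3 = 15. Result coefficients: [1, 2, 2, 15] → 1 + 2t + 2t^2 + 15t^3

1 + 2t + 2t^2 + 15t^3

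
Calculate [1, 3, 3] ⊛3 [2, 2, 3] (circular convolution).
Use y[k] = Σ_j s[j]·t[(k-j) mod 3]. y[0] = 1×2 + 3×3 + 3×2 = 17; y[1] = 1×2 + 3×2 + 3×3 = 17; y[2] = 1×3 + 3×2 + 3×2 = 15. Result: [17, 17, 15]

[17, 17, 15]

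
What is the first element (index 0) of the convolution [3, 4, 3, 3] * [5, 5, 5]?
Use y[k] = Σ_i a[i]·b[k-i] at k=0. y[0] = 3×5 = 15

15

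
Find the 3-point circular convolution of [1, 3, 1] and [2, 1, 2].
Use y[k] = Σ_j s[j]·t[(k-j) mod 3]. y[0] = 1×2 + 3×2 + 1×1 = 9; y[1] = 1×1 + 3×2 + 1×2 = 9; y[2] = 1×2 + 3×1 + 1×2 = 7. Result: [9, 9, 7]

[9, 9, 7]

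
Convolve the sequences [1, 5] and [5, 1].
y[0] = 1×5 = 5; y[1] = 1×1 + 5×5 = 26; y[2] = 5×1 = 5

[5, 26, 5]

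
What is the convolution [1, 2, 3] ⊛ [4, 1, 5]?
y[0] = 1×4 = 4; y[1] = 1×1 + 2×4 = 9; y[2] = 1×5 + 2×1 + 3×4 = 19; y[3] = 2×5 + 3×1 = 13; y[4] = 3×5 = 15

[4, 9, 19, 13, 15]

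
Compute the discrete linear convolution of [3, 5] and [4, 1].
y[0] = 3×4 = 12; y[1] = 3×1 + 5×4 = 23; y[2] = 5×1 = 5

[12, 23, 5]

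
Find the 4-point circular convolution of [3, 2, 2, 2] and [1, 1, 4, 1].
Use y[k] = Σ_j u[j]·v[(k-j) mod 4]. y[0] = 3×1 + 2×1 + 2×4 + 2×1 = 15; y[1] = 3×1 + 2×1 + 2×1 + 2×4 = 15; y[2] = 3×4 + 2×1 + 2×1 + 2×1 = 18; y[3] = 3×1 + 2×4 + 2×1 + 2×1 = 15. Result: [15, 15, 18, 15]

[15, 15, 18, 15]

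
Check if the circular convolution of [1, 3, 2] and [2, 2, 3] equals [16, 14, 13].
Recompute circular convolution of [1, 3, 2] and [2, 2, 3]: y[0] = 1×2 + 3×3 + 2×2 = 15; y[1] = 1×2 + 3×2 + 2×3 = 14; y[2] = 1×3 + 3×2 + 2×2 = 13 → [15, 14, 13]. Compare to given [16, 14, 13]: they differ at index 0: given 16, correct 15, so answer: No

No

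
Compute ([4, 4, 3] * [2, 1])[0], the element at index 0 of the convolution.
Use y[k] = Σ_i a[i]·b[k-i] at k=0. y[0] = 4×2 = 8

8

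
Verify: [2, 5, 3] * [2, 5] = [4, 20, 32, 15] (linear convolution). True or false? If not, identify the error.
Recompute linear convolution of [2, 5, 3] and [2, 5]: y[0] = 2×2 = 4; y[1] = 2×5 + 5×2 = 20; y[2] = 5×5 + 3×2 = 31; y[3] = 3×5 = 15 → [4, 20, 31, 15]. Compare to given [4, 20, 32, 15]: they differ at index 2: given 32, correct 31, so answer: No

No. Error at index 2: given 32, correct 31.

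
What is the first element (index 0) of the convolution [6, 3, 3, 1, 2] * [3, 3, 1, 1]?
Use y[k] = Σ_i a[i]·b[k-i] at k=0. y[0] = 6×3 = 18

18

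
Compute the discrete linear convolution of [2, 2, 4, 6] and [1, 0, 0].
y[0] = 2×1 = 2; y[1] = 2×0 + 2×1 = 2; y[2] = 2×0 + 2×0 + 4×1 = 4; y[3] = 2×0 + 4×0 + 6×1 = 6; y[4] = 4×0 + 6×0 = 0; y[5] = 6×0 = 0

[2, 2, 4, 6, 0, 0]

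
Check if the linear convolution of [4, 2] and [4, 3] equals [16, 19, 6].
Recompute linear convolution of [4, 2] and [4, 3]: y[0] = 4×4 = 16; y[1] = 4×3 + 2×4 = 20; y[2] = 2×3 = 6 → [16, 20, 6]. Compare to given [16, 19, 6]: they differ at index 1: given 19, correct 20, so answer: No

No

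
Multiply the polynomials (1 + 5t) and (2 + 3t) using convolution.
Ascending coefficients: a = [1, 5], b = [2, 3]. c[0] = 1×2 = 2; c[1] = 1×3 + 5×2 = 13; c[2] = 5×3 = 15. Result coefficients: [2, 13, 15] → 2 + 13t + 15t^2

2 + 13t + 15t^2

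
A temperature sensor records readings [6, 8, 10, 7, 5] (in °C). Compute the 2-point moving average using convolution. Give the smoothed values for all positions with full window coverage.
2-point moving average kernel = [1, 1]. Apply in 'valid' mode (full window coverage): avg[0] = (6 + 8) / 2 = 7.0; avg[1] = (8 + 10) / 2 = 9.0; avg[2] = (10 + 7) / 2 = 8.5; avg[3] = (7 + 5) / 2 = 6.0. Smoothed values: [7.0, 9.0, 8.5, 6.0]

[7.0, 9.0, 8.5, 6.0]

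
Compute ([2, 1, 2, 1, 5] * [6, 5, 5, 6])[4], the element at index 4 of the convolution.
Use y[k] = Σ_i a[i]·b[k-i] at k=4. y[4] = 1×6 + 2×5 + 1×5 + 5×6 = 51

51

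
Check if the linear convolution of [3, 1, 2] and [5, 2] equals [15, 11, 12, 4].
Recompute linear convolution of [3, 1, 2] and [5, 2]: y[0] = 3×5 = 15; y[1] = 3×2 + 1×5 = 11; y[2] = 1×2 + 2×5 = 12; y[3] = 2×2 = 4 → [15, 11, 12, 4]. Given [15, 11, 12, 4] matches, so answer: Yes

Yes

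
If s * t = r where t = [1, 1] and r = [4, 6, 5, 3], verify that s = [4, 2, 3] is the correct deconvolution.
Forward-compute [4, 2, 3] * [1, 1]: r[0] = 4×1 = 4; r[1] = 4×1 + 2×1 = 6; r[2] = 2×1 + 3×1 = 5; r[3] = 3×1 = 3 → [4, 6, 5, 3]. Matches given r = [4, 6, 5, 3], so verified.

Verified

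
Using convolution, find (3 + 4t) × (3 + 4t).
Ascending coefficients: a = [3, 4], b = [3, 4]. c[0] = 3×3 = 9; c[1] = 3×4 + 4×3 = 24; c[2] = 4×4 = 16. Result coefficients: [9, 24, 16] → 9 + 24t + 16t^2

9 + 24t + 16t^2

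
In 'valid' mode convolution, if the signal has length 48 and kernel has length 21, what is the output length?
'Valid' mode counts only positions where the kernel fully overlaps the signal: m - n + 1 = 48 - 21 + 1 = 28

28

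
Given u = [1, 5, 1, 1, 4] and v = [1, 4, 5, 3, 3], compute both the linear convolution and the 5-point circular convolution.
Linear: y_lin[0] = 1×1 = 1; y_lin[1] = 1×4 + 5×1 = 9; y_lin[2] = 1×5 + 5×4 + 1×1 = 26; y_lin[3] = 1×3 + 5×5 + 1×4 + 1×1 = 33; y_lin[4] = 1×3 + 5×3 + 1×5 + 1×4 + 4×1 = 31; y_lin[5] = 5×3 + 1×3 + 1×5 + 4×4 = 39; y_lin[6] = 1×3 + 1×3 + 4×5 = 26; y_lin[7] = 1×3 + 4×3 = 15; y_lin[8] = 4×3 = 12 → [1, 9, 26, 33, 31, 39, 26, 15, 12]. Circular (length 5): y[0] = 1×1 + 5×3 + 1×3 + 1×5 + 4×4 = 40; y[1] = 1×4 + 5×1 + 1×3 + 1×3 + 4×5 = 35; y[2] = 1×5 + 5×4 + 1×1 + 1×3 + 4×3 = 41; y[3] = 1×3 + 5×5 + 1×4 + 1×1 + 4×3 = 45; y[4] = 1×3 + 5×3 + 1×5 + 1×4 + 4×1 = 31 → [40, 35, 41, 45, 31]

Linear: [1, 9, 26, 33, 31, 39, 26, 15, 12], Circular: [40, 35, 41, 45, 31]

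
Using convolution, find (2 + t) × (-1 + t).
Ascending coefficients: a = [2, 1], b = [-1, 1]. c[0] = 2×-1 = -2; c[1] = 2×1 + 1×-1 = 1; c[2] = 1×1 = 1. Result coefficients: [-2, 1, 1] → -2 + t + t^2

-2 + t + t^2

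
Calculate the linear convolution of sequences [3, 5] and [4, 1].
y[0] = 3×4 = 12; y[1] = 3×1 + 5×4 = 23; y[2] = 5×1 = 5

[12, 23, 5]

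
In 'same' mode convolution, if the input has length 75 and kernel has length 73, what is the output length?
'Same' mode returns an output with the same length as the input: 75

75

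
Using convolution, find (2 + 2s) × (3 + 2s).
Ascending coefficients: a = [2, 2], b = [3, 2]. c[0] = 2×3 = 6; c[1] = 2×2 + 2×3 = 10; c[2] = 2×2 = 4. Result coefficients: [6, 10, 4] → 6 + 10s + 4s^2

6 + 10s + 4s^2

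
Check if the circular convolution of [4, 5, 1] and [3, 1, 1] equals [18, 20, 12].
Recompute circular convolution of [4, 5, 1] and [3, 1, 1]: y[0] = 4×3 + 5×1 + 1×1 = 18; y[1] = 4×1 + 5×3 + 1×1 = 20; y[2] = 4×1 + 5×1 + 1×3 = 12 → [18, 20, 12]. Given [18, 20, 12] matches, so answer: Yes

Yes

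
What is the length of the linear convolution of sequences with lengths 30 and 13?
Linear/full convolution length: m + n - 1 = 30 + 13 - 1 = 42

42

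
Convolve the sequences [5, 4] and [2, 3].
y[0] = 5×2 = 10; y[1] = 5×3 + 4×2 = 23; y[2] = 4×3 = 12

[10, 23, 12]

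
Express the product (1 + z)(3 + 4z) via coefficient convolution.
Ascending coefficients: a = [1, 1], b = [3, 4]. c[0] = 1×3 = 3; c[1] = 1×4 + 1×3 = 7; c[2] = 1×4 = 4. Result coefficients: [3, 7, 4] → 3 + 7z + 4z^2

3 + 7z + 4z^2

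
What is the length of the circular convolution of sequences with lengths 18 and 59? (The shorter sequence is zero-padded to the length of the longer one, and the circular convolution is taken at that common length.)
Circular convolution (zero-padding the shorter input) has length max(m, n) = max(18, 59) = 59

59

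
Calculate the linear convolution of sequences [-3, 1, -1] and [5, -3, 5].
y[0] = -3×5 = -15; y[1] = -3×-3 + 1×5 = 14; y[2] = -3×5 + 1×-3 + -1×5 = -23; y[3] = 1×5 + -1×-3 = 8; y[4] = -1×5 = -5

[-15, 14, -23, 8, -5]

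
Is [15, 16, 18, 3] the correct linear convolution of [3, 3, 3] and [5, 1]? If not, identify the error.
Recompute linear convolution of [3, 3, 3] and [5, 1]: y[0] = 3×5 = 15; y[1] = 3×1 + 3×5 = 18; y[2] = 3×1 + 3×5 = 18; y[3] = 3×1 = 3 → [15, 18, 18, 3]. Compare to given [15, 16, 18, 3]: they differ at index 1: given 16, correct 18, so answer: No

No. Error at index 1: given 16, correct 18.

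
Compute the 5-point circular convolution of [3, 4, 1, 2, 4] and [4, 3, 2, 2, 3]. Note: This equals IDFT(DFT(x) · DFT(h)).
Either evaluate y[k] = Σ_j x[j]·h[(k-j) mod 5] directly, or use IDFT(DFT(x) · DFT(h)). y[0] = 3×4 + 4×3 + 1×2 + 2×2 + 4×3 = 42; y[1] = 3×3 + 4×4 + 1×3 + 2×2 + 4×2 = 40; y[2] = 3×2 + 4×3 + 1×4 + 2×3 + 4×2 = 36; y[3] = 3×2 + 4×2 + 1×3 + 2×4 + 4×3 = 37; y[4] = 3×3 + 4×2 + 1×2 + 2×3 + 4×4 = 41. Result: [42, 40, 36, 37, 41]

[42, 40, 36, 37, 41]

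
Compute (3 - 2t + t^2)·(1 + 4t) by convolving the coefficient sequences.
Ascending coefficients: a = [3, -2, 1], b = [1, 4]. c[0] = 3×1 = 3; c[1] = 3×4 + -2×1 = 10; c[2] = -2×4 + 1×1 = -7; c[3] = 1×4 = 4. Result coefficients: [3, 10, -7, 4] → 3 + 10t - 7t^2 + 4t^3

3 + 10t - 7t^2 + 4t^3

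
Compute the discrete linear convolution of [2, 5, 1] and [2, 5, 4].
y[0] = 2×2 = 4; y[1] = 2×5 + 5×2 = 20; y[2] = 2×4 + 5×5 + 1×2 = 35; y[3] = 5×4 + 1×5 = 25; y[4] = 1×4 = 4

[4, 20, 35, 25, 4]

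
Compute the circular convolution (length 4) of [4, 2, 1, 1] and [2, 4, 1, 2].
Use y[k] = Σ_j f[j]·g[(k-j) mod 4]. y[0] = 4×2 + 2×2 + 1×1 + 1×4 = 17; y[1] = 4×4 + 2×2 + 1×2 + 1×1 = 23; y[2] = 4×1 + 2×4 + 1×2 + 1×2 = 16; y[3] = 4×2 + 2×1 + 1×4 + 1×2 = 16. Result: [17, 23, 16, 16]

[17, 23, 16, 16]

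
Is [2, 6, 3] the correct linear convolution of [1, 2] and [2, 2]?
Recompute linear convolution of [1, 2] and [2, 2]: y[0] = 1×2 = 2; y[1] = 1×2 + 2×2 = 6; y[2] = 2×2 = 4 → [2, 6, 4]. Compare to given [2, 6, 3]: they differ at index 2: given 3, correct 4, so answer: No

No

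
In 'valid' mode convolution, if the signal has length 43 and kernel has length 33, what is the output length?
'Valid' mode counts only positions where the kernel fully overlaps the signal: m - n + 1 = 43 - 33 + 1 = 11

11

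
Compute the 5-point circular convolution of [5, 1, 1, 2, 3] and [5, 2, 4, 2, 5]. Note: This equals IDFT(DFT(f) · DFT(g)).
Either evaluate y[k] = Σ_j f[j]·g[(k-j) mod 5] directly, or use IDFT(DFT(f) · DFT(g)). y[0] = 5×5 + 1×5 + 1×2 + 2×4 + 3×2 = 46; y[1] = 5×2 + 1×5 + 1×5 + 2×2 + 3×4 = 36; y[2] = 5×4 + 1×2 + 1×5 + 2×5 + 3×2 = 43; y[3] = 5×2 + 1×4 + 1×2 + 2×5 + 3×5 = 41; y[4] = 5×5 + 1×2 + 1×4 + 2×2 + 3×5 = 50. Result: [46, 36, 43, 41, 50]

[46, 36, 43, 41, 50]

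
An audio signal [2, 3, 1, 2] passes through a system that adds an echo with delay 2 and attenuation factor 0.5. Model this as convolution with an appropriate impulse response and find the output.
Direct-path + delayed-attenuated-path model → impulse response h = [1, 0, 0.5] (1 at lag 0, 0.5 at lag 2). Output y[n] = x[n] + 0.5·x[n - 2] (with x[n] = 0 outside 0..3): y[0] = 2 + 0.5×0 = 2; y[1] = 3 + 0.5×0 = 3; y[2] = 1 + 0.5×2 = 2.0; y[3] = 2 + 0.5×3 = 3.5; y[4] = 0 + 0.5×1 = 0.5; y[5] = 0 + 0.5×2 = 1.0. So y = [2, 3, 2.0, 3.5, 0.5, 1.0]

[2, 3, 2.0, 3.5, 0.5, 1.0]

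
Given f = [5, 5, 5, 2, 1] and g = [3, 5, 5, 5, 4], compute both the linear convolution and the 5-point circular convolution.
Linear: y_lin[0] = 5×3 = 15; y_lin[1] = 5×5 + 5×3 = 40; y_lin[2] = 5×5 + 5×5 + 5×3 = 65; y_lin[3] = 5×5 + 5×5 + 5×5 + 2×3 = 81; y_lin[4] = 5×4 + 5×5 + 5×5 + 2×5 + 1×3 = 83; y_lin[5] = 5×4 + 5×5 + 2×5 + 1×5 = 60; y_lin[6] = 5×4 + 2×5 + 1×5 = 35; y_lin[7] = 2×4 + 1×5 = 13; y_lin[8] = 1×4 = 4 → [15, 40, 65, 81, 83, 60, 35, 13, 4]. Circular (length 5): y[0] = 5×3 + 5×4 + 5×5 + 2×5 + 1×5 = 75; y[1] = 5×5 + 5×3 + 5×4 + 2×5 + 1×5 = 75; y[2] = 5×5 + 5×5 + 5×3 + 2×4 + 1×5 = 78; y[3] = 5×5 + 5×5 + 5×5 + 2×3 + 1×4 = 85; y[4] = 5×4 + 5×5 + 5×5 + 2×5 + 1×3 = 83 → [75, 75, 78, 85, 83]

Linear: [15, 40, 65, 81, 83, 60, 35, 13, 4], Circular: [75, 75, 78, 85, 83]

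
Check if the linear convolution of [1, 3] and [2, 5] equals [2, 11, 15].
Recompute linear convolution of [1, 3] and [2, 5]: y[0] = 1×2 = 2; y[1] = 1×5 + 3×2 = 11; y[2] = 3×5 = 15 → [2, 11, 15]. Given [2, 11, 15] matches, so answer: Yes

Yes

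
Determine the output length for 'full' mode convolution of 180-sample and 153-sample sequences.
Linear/full convolution length: m + n - 1 = 180 + 153 - 1 = 332

332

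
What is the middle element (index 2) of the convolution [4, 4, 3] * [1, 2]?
Use y[k] = Σ_i a[i]·b[k-i] at k=2. y[2] = 4×2 + 3×1 = 11

11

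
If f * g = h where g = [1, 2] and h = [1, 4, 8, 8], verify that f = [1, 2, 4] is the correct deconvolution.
Forward-compute [1, 2, 4] * [1, 2]: h[0] = 1×1 = 1; h[1] = 1×2 + 2×1 = 4; h[2] = 2×2 + 4×1 = 8; h[3] = 4×2 = 8 → [1, 4, 8, 8]. Matches given h = [1, 4, 8, 8], so verified.

Verified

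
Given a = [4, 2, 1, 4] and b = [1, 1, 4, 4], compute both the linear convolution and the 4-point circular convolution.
Linear: y_lin[0] = 4×1 = 4; y_lin[1] = 4×1 + 2×1 = 6; y_lin[2] = 4×4 + 2×1 + 1×1 = 19; y_lin[3] = 4×4 + 2×4 + 1×1 + 4×1 = 29; y_lin[4] = 2×4 + 1×4 + 4×1 = 16; y_lin[5] = 1×4 + 4×4 = 20; y_lin[6] = 4×4 = 16 → [4, 6, 19, 29, 16, 20, 16]. Circular (length 4): y[0] = 4×1 + 2×4 + 1×4 + 4×1 = 20; y[1] = 4×1 + 2×1 + 1×4 + 4×4 = 26; y[2] = 4×4 + 2×1 + 1×1 + 4×4 = 35; y[3] = 4×4 + 2×4 + 1×1 + 4×1 = 29 → [20, 26, 35, 29]

Linear: [4, 6, 19, 29, 16, 20, 16], Circular: [20, 26, 35, 29]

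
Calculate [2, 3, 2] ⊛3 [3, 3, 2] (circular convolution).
Use y[k] = Σ_j f[j]·g[(k-j) mod 3]. y[0] = 2×3 + 3×2 + 2×3 = 18; y[1] = 2×3 + 3×3 + 2×2 = 19; y[2] = 2×2 + 3×3 + 2×3 = 19. Result: [18, 19, 19]

[18, 19, 19]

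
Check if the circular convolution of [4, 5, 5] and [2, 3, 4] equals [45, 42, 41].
Recompute circular convolution of [4, 5, 5] and [2, 3, 4]: y[0] = 4×2 + 5×4 + 5×3 = 43; y[1] = 4×3 + 5×2 + 5×4 = 42; y[2] = 4×4 + 5×3 + 5×2 = 41 → [43, 42, 41]. Compare to given [45, 42, 41]: they differ at index 0: given 45, correct 43, so answer: No

No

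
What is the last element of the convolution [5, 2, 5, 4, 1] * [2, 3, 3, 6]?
Use y[k] = Σ_i a[i]·b[k-i] at k=7. y[7] = 1×6 = 6

6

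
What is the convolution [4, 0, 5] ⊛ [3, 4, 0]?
y[0] = 4×3 = 12; y[1] = 4×4 + 0×3 = 16; y[2] = 4×0 + 0×4 + 5×3 = 15; y[3] = 0×0 + 5×4 = 20; y[4] = 5×0 = 0

[12, 16, 15, 20, 0]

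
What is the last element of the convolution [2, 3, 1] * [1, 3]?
Use y[k] = Σ_i a[i]·b[k-i] at k=3. y[3] = 1×3 = 3

3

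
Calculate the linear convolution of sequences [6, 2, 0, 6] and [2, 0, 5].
y[0] = 6×2 = 12; y[1] = 6×0 + 2×2 = 4; y[2] = 6×5 + 2×0 + 0×2 = 30; y[3] = 2×5 + 0×0 + 6×2 = 22; y[4] = 0×5 + 6×0 = 0; y[5] = 6×5 = 30

[12, 4, 30, 22, 0, 30]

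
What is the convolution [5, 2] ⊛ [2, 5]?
y[0] = 5×2 = 10; y[1] = 5×5 + 2×2 = 29; y[2] = 2×5 = 10

[10, 29, 10]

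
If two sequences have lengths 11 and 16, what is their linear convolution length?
Linear/full convolution length: m + n - 1 = 11 + 16 - 1 = 26

26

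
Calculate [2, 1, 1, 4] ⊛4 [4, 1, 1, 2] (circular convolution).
Use y[k] = Σ_j u[j]·v[(k-j) mod 4]. y[0] = 2×4 + 1×2 + 1×1 + 4×1 = 15; y[1] = 2×1 + 1×4 + 1×2 + 4×1 = 12; y[2] = 2×1 + 1×1 + 1×4 + 4×2 = 15; y[3] = 2×2 + 1×1 + 1×1 + 4×4 = 22. Result: [15, 12, 15, 22]

[15, 12, 15, 22]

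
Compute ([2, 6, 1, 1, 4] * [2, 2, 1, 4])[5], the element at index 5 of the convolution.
Use y[k] = Σ_i a[i]·b[k-i] at k=5. y[5] = 1×4 + 1×1 + 4×2 = 13

13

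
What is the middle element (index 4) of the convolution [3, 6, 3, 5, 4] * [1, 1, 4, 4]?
Use y[k] = Σ_i a[i]·b[k-i] at k=4. y[4] = 6×4 + 3×4 + 5×1 + 4×1 = 45

45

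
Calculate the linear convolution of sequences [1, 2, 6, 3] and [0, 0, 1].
y[0] = 1×0 = 0; y[1] = 1×0 + 2×0 = 0; y[2] = 1×1 + 2×0 + 6×0 = 1; y[3] = 2×1 + 6×0 + 3×0 = 2; y[4] = 6×1 + 3×0 = 6; y[5] = 3×1 = 3

[0, 0, 1, 2, 6, 3]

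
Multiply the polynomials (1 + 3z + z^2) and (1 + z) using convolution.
Ascending coefficients: a = [1, 3, 1], b = [1, 1]. c[0] = 1×1 = 1; c[1] = 1×1 + 3×1 = 4; c[2] = 3×1 + 1×1 = 4; c[3] = 1×1 = 1. Result coefficients: [1, 4, 4, 1] → 1 + 4z + 4z^2 + z^3

1 + 4z + 4z^2 + z^3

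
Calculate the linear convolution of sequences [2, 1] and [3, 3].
y[0] = 2×3 = 6; y[1] = 2×3 + 1×3 = 9; y[2] = 1×3 = 3

[6, 9, 3]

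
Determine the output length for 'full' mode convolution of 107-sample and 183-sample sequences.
Linear/full convolution length: m + n - 1 = 107 + 183 - 1 = 289

289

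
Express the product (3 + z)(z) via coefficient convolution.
Ascending coefficients: a = [3, 1], b = [0, 1]. c[0] = 3×0 = 0; c[1] = 3×1 + 1×0 = 3; c[2] = 1×1 = 1. Result coefficients: [0, 3, 1] → 3z + z^2

3z + z^2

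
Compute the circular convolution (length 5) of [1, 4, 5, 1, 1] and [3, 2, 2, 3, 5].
Use y[k] = Σ_j f[j]·g[(k-j) mod 5]. y[0] = 1×3 + 4×5 + 5×3 + 1×2 + 1×2 = 42; y[1] = 1×2 + 4×3 + 5×5 + 1×3 + 1×2 = 44; y[2] = 1×2 + 4×2 + 5×3 + 1×5 + 1×3 = 33; y[3] = 1×3 + 4×2 + 5×2 + 1×3 + 1×5 = 29; y[4] = 1×5 + 4×3 + 5×2 + 1×2 + 1×3 = 32. Result: [42, 44, 33, 29, 32]

[42, 44, 33, 29, 32]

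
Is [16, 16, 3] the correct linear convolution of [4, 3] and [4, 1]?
Recompute linear convolution of [4, 3] and [4, 1]: y[0] = 4×4 = 16; y[1] = 4×1 + 3×4 = 16; y[2] = 3×1 = 3 → [16, 16, 3]. Given [16, 16, 3] matches, so answer: Yes

Yes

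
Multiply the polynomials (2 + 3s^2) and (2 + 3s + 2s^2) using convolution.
Ascending coefficients: a = [2, 0, 3], b = [2, 3, 2]. c[0] = 2×2 = 4; c[1] = 2×3 + 0×2 = 6; c[2] = 2×2 + 0×3 + 3×2 = 10; c[3] = 0×2 + 3×3 = 9; c[4] = 3×2 = 6. Result coefficients: [4, 6, 10, 9, 6] → 4 + 6s + 10s^2 + 9s^3 + 6s^4

4 + 6s + 10s^2 + 9s^3 + 6s^4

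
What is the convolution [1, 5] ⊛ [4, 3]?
y[0] = 1×4 = 4; y[1] = 1×3 + 5×4 = 23; y[2] = 5×3 = 15

[4, 23, 15]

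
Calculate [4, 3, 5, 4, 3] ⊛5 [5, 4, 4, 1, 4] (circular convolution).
Use y[k] = Σ_j a[j]·b[(k-j) mod 5]. y[0] = 4×5 + 3×4 + 5×1 + 4×4 + 3×4 = 65; y[1] = 4×4 + 3×5 + 5×4 + 4×1 + 3×4 = 67; y[2] = 4×4 + 3×4 + 5×5 + 4×4 + 3×1 = 72; y[3] = 4×1 + 3×4 + 5×4 + 4×5 + 3×4 = 68; y[4] = 4×4 + 3×1 + 5×4 + 4×4 + 3×5 = 70. Result: [65, 67, 72, 68, 70]

[65, 67, 72, 68, 70]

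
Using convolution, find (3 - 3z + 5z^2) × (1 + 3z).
Ascending coefficients: a = [3, -3, 5], b = [1, 3]. c[0] = 3×1 = 3; c[1] = 3×3 + -3×1 = 6; c[2] = -3×3 + 5×1 = -4; c[3] = 5×3 = 15. Result coefficients: [3, 6, -4, 15] → 3 + 6z - 4z^2 + 15z^3

3 + 6z - 4z^2 + 15z^3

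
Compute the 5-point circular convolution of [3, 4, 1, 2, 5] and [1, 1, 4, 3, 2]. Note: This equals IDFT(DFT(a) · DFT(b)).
Either evaluate y[k] = Σ_j a[j]·b[(k-j) mod 5] directly, or use IDFT(DFT(a) · DFT(b)). y[0] = 3×1 + 4×2 + 1×3 + 2×4 + 5×1 = 27; y[1] = 3×1 + 4×1 + 1×2 + 2×3 + 5×4 = 35; y[2] = 3×4 + 4×1 + 1×1 + 2×2 + 5×3 = 36; y[3] = 3×3 + 4×4 + 1×1 + 2×1 + 5×2 = 38; y[4] = 3×2 + 4×3 + 1×4 + 2×1 + 5×1 = 29. Result: [27, 35, 36, 38, 29]

[27, 35, 36, 38, 29]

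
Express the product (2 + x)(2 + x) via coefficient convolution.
Ascending coefficients: a = [2, 1], b = [2, 1]. c[0] = 2×2 = 4; c[1] = 2×1 + 1×2 = 4; c[2] = 1×1 = 1. Result coefficients: [4, 4, 1] → 4 + 4x + x^2

4 + 4x + x^2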